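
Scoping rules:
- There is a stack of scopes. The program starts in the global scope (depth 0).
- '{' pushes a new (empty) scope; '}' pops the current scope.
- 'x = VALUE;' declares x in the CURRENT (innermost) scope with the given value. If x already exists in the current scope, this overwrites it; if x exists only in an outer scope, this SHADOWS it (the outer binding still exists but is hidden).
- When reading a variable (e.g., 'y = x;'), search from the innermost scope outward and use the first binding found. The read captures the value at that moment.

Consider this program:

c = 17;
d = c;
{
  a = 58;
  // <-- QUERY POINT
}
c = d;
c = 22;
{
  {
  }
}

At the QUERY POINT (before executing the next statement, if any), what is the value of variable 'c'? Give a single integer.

Answer: 17

Derivation:
Step 1: declare c=17 at depth 0
Step 2: declare d=(read c)=17 at depth 0
Step 3: enter scope (depth=1)
Step 4: declare a=58 at depth 1
Visible at query point: a=58 c=17 d=17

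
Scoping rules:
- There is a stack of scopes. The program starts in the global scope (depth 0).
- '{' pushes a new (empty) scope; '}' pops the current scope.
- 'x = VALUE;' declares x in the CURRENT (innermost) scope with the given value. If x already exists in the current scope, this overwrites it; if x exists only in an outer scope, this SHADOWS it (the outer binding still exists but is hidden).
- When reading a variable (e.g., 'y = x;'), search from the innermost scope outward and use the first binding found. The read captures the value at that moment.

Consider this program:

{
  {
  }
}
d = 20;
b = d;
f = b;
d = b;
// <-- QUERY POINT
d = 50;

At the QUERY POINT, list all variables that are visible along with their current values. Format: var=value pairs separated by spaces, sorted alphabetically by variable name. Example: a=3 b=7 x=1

Step 1: enter scope (depth=1)
Step 2: enter scope (depth=2)
Step 3: exit scope (depth=1)
Step 4: exit scope (depth=0)
Step 5: declare d=20 at depth 0
Step 6: declare b=(read d)=20 at depth 0
Step 7: declare f=(read b)=20 at depth 0
Step 8: declare d=(read b)=20 at depth 0
Visible at query point: b=20 d=20 f=20

Answer: b=20 d=20 f=20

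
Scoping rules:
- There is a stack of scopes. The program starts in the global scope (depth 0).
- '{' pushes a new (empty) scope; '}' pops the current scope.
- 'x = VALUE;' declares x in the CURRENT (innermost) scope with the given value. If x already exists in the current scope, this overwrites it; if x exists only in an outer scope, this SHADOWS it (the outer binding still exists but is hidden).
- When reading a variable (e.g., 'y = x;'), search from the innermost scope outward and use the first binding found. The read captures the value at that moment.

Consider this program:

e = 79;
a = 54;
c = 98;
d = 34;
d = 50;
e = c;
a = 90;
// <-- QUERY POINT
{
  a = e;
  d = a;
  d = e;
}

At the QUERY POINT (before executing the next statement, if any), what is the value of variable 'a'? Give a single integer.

Step 1: declare e=79 at depth 0
Step 2: declare a=54 at depth 0
Step 3: declare c=98 at depth 0
Step 4: declare d=34 at depth 0
Step 5: declare d=50 at depth 0
Step 6: declare e=(read c)=98 at depth 0
Step 7: declare a=90 at depth 0
Visible at query point: a=90 c=98 d=50 e=98

Answer: 90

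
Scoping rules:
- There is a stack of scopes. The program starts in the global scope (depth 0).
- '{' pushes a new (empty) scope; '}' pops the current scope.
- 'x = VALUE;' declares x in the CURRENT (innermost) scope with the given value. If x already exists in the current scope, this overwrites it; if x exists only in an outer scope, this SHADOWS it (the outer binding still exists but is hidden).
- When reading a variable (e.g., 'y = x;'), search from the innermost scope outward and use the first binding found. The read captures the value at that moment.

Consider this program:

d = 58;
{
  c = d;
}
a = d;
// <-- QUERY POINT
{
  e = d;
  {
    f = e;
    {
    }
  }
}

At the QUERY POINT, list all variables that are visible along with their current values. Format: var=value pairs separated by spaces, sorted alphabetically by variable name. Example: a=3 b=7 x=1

Step 1: declare d=58 at depth 0
Step 2: enter scope (depth=1)
Step 3: declare c=(read d)=58 at depth 1
Step 4: exit scope (depth=0)
Step 5: declare a=(read d)=58 at depth 0
Visible at query point: a=58 d=58

Answer: a=58 d=58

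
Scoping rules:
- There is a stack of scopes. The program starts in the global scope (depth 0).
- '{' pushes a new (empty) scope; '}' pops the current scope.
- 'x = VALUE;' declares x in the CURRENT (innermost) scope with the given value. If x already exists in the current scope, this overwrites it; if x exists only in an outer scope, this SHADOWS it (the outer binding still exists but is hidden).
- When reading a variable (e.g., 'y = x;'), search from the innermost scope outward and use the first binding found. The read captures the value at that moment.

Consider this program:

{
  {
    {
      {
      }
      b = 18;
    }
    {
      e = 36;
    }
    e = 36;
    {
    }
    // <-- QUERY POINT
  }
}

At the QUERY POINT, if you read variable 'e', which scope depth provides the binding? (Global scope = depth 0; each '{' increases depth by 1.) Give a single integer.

Answer: 2

Derivation:
Step 1: enter scope (depth=1)
Step 2: enter scope (depth=2)
Step 3: enter scope (depth=3)
Step 4: enter scope (depth=4)
Step 5: exit scope (depth=3)
Step 6: declare b=18 at depth 3
Step 7: exit scope (depth=2)
Step 8: enter scope (depth=3)
Step 9: declare e=36 at depth 3
Step 10: exit scope (depth=2)
Step 11: declare e=36 at depth 2
Step 12: enter scope (depth=3)
Step 13: exit scope (depth=2)
Visible at query point: e=36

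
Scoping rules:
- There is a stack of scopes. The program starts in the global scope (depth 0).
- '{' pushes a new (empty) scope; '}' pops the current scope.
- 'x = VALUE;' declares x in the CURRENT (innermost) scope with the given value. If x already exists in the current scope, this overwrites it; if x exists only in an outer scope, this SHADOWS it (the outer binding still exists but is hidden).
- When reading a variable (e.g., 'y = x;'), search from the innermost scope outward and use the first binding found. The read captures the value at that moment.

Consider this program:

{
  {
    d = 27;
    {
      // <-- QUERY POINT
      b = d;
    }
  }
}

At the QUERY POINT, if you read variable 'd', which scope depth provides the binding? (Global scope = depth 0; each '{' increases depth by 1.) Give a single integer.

Step 1: enter scope (depth=1)
Step 2: enter scope (depth=2)
Step 3: declare d=27 at depth 2
Step 4: enter scope (depth=3)
Visible at query point: d=27

Answer: 2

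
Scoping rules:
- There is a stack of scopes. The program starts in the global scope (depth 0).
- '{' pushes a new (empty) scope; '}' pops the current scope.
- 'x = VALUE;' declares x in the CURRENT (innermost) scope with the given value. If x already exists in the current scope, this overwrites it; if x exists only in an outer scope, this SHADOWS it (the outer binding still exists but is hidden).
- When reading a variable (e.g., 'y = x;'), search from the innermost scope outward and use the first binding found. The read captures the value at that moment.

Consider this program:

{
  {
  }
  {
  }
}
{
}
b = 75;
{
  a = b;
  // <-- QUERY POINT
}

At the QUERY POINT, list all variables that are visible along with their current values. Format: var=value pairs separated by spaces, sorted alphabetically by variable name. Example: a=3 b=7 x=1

Answer: a=75 b=75

Derivation:
Step 1: enter scope (depth=1)
Step 2: enter scope (depth=2)
Step 3: exit scope (depth=1)
Step 4: enter scope (depth=2)
Step 5: exit scope (depth=1)
Step 6: exit scope (depth=0)
Step 7: enter scope (depth=1)
Step 8: exit scope (depth=0)
Step 9: declare b=75 at depth 0
Step 10: enter scope (depth=1)
Step 11: declare a=(read b)=75 at depth 1
Visible at query point: a=75 b=75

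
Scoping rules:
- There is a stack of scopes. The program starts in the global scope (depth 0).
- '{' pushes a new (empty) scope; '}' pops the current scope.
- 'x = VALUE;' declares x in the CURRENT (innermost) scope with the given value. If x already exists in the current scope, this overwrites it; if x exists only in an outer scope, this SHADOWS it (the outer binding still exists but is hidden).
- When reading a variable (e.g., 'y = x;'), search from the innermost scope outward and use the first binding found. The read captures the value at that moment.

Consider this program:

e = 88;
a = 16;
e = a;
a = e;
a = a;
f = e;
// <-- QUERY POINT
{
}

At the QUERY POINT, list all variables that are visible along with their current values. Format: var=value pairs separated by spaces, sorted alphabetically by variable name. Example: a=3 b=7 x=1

Answer: a=16 e=16 f=16

Derivation:
Step 1: declare e=88 at depth 0
Step 2: declare a=16 at depth 0
Step 3: declare e=(read a)=16 at depth 0
Step 4: declare a=(read e)=16 at depth 0
Step 5: declare a=(read a)=16 at depth 0
Step 6: declare f=(read e)=16 at depth 0
Visible at query point: a=16 e=16 f=16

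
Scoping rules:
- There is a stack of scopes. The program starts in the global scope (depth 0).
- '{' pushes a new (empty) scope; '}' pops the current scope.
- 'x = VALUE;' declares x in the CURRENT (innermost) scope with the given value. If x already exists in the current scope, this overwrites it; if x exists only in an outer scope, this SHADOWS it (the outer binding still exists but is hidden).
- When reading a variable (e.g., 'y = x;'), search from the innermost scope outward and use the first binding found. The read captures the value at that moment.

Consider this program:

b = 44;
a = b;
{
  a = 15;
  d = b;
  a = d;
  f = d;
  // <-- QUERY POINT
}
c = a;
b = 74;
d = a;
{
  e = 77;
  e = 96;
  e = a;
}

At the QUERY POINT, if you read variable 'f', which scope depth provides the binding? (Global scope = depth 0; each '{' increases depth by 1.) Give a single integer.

Step 1: declare b=44 at depth 0
Step 2: declare a=(read b)=44 at depth 0
Step 3: enter scope (depth=1)
Step 4: declare a=15 at depth 1
Step 5: declare d=(read b)=44 at depth 1
Step 6: declare a=(read d)=44 at depth 1
Step 7: declare f=(read d)=44 at depth 1
Visible at query point: a=44 b=44 d=44 f=44

Answer: 1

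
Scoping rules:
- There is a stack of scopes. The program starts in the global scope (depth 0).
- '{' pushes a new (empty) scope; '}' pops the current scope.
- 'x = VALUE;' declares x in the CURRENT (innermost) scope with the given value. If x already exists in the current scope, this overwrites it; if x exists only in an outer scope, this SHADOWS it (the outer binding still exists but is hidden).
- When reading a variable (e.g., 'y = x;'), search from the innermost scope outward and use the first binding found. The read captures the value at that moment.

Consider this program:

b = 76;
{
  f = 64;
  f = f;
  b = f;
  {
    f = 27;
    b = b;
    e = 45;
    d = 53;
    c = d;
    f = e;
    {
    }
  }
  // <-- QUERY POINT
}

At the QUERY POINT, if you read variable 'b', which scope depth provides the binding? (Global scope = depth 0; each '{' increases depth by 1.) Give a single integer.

Answer: 1

Derivation:
Step 1: declare b=76 at depth 0
Step 2: enter scope (depth=1)
Step 3: declare f=64 at depth 1
Step 4: declare f=(read f)=64 at depth 1
Step 5: declare b=(read f)=64 at depth 1
Step 6: enter scope (depth=2)
Step 7: declare f=27 at depth 2
Step 8: declare b=(read b)=64 at depth 2
Step 9: declare e=45 at depth 2
Step 10: declare d=53 at depth 2
Step 11: declare c=(read d)=53 at depth 2
Step 12: declare f=(read e)=45 at depth 2
Step 13: enter scope (depth=3)
Step 14: exit scope (depth=2)
Step 15: exit scope (depth=1)
Visible at query point: b=64 f=64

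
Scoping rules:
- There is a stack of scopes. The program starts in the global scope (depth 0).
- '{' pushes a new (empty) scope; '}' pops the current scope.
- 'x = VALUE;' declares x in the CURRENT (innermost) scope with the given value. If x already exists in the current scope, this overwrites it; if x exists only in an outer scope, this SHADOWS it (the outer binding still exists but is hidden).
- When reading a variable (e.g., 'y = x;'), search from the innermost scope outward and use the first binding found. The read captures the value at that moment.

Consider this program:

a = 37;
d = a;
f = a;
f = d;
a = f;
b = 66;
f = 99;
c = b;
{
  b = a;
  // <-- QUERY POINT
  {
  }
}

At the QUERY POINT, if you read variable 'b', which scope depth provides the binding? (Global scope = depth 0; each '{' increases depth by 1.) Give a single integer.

Answer: 1

Derivation:
Step 1: declare a=37 at depth 0
Step 2: declare d=(read a)=37 at depth 0
Step 3: declare f=(read a)=37 at depth 0
Step 4: declare f=(read d)=37 at depth 0
Step 5: declare a=(read f)=37 at depth 0
Step 6: declare b=66 at depth 0
Step 7: declare f=99 at depth 0
Step 8: declare c=(read b)=66 at depth 0
Step 9: enter scope (depth=1)
Step 10: declare b=(read a)=37 at depth 1
Visible at query point: a=37 b=37 c=66 d=37 f=99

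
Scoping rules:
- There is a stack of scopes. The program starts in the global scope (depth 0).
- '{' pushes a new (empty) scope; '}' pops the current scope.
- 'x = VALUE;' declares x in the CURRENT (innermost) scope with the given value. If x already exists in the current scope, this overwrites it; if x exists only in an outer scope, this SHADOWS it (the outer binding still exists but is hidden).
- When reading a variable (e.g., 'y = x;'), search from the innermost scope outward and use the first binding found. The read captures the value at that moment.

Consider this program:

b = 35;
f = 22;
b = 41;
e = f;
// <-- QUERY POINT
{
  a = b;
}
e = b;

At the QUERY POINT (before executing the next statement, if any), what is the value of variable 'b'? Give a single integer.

Answer: 41

Derivation:
Step 1: declare b=35 at depth 0
Step 2: declare f=22 at depth 0
Step 3: declare b=41 at depth 0
Step 4: declare e=(read f)=22 at depth 0
Visible at query point: b=41 e=22 f=22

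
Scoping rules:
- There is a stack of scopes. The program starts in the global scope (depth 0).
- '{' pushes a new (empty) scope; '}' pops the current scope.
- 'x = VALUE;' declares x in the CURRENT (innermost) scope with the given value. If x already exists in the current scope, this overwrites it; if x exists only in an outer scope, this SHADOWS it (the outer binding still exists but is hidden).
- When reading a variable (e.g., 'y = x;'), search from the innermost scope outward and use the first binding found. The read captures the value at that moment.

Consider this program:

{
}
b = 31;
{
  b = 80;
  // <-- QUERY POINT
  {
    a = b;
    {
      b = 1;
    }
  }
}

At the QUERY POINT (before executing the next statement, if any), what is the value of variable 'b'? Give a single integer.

Step 1: enter scope (depth=1)
Step 2: exit scope (depth=0)
Step 3: declare b=31 at depth 0
Step 4: enter scope (depth=1)
Step 5: declare b=80 at depth 1
Visible at query point: b=80

Answer: 80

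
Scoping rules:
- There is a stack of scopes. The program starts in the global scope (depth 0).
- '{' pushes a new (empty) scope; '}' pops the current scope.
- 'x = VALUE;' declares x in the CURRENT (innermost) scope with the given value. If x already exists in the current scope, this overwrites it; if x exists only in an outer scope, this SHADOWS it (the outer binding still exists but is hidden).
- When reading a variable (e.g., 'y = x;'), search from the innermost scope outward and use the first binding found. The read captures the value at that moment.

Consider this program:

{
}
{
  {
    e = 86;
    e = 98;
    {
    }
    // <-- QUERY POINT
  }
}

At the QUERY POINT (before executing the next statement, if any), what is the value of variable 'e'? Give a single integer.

Answer: 98

Derivation:
Step 1: enter scope (depth=1)
Step 2: exit scope (depth=0)
Step 3: enter scope (depth=1)
Step 4: enter scope (depth=2)
Step 5: declare e=86 at depth 2
Step 6: declare e=98 at depth 2
Step 7: enter scope (depth=3)
Step 8: exit scope (depth=2)
Visible at query point: e=98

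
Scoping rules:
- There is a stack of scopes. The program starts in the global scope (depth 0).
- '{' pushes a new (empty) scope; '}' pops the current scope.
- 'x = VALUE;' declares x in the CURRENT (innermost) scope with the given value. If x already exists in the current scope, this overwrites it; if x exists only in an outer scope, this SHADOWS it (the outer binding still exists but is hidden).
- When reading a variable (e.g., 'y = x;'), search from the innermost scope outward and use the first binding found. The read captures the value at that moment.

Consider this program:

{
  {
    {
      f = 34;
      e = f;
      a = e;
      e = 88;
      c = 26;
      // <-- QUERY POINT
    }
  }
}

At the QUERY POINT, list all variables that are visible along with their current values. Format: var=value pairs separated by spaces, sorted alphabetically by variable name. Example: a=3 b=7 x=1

Answer: a=34 c=26 e=88 f=34

Derivation:
Step 1: enter scope (depth=1)
Step 2: enter scope (depth=2)
Step 3: enter scope (depth=3)
Step 4: declare f=34 at depth 3
Step 5: declare e=(read f)=34 at depth 3
Step 6: declare a=(read e)=34 at depth 3
Step 7: declare e=88 at depth 3
Step 8: declare c=26 at depth 3
Visible at query point: a=34 c=26 e=88 f=34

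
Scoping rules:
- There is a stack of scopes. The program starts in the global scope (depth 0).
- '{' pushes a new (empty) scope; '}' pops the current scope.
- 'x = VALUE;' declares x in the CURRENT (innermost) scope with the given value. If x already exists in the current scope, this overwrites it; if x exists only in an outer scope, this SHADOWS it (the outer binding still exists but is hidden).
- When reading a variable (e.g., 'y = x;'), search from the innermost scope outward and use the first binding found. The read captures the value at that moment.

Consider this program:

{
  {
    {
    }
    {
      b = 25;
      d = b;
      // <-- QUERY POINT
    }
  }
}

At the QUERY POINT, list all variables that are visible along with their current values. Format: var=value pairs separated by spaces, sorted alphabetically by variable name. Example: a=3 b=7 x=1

Answer: b=25 d=25

Derivation:
Step 1: enter scope (depth=1)
Step 2: enter scope (depth=2)
Step 3: enter scope (depth=3)
Step 4: exit scope (depth=2)
Step 5: enter scope (depth=3)
Step 6: declare b=25 at depth 3
Step 7: declare d=(read b)=25 at depth 3
Visible at query point: b=25 d=25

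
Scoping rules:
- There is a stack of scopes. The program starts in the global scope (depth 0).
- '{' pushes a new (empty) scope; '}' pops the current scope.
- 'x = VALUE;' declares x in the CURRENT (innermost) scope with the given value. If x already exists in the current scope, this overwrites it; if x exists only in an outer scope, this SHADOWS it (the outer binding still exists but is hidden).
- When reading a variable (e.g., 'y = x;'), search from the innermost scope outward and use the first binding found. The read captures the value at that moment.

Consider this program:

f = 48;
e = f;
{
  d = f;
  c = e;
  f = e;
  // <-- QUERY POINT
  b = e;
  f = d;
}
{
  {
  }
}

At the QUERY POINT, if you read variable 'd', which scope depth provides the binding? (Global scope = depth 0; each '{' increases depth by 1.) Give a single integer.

Answer: 1

Derivation:
Step 1: declare f=48 at depth 0
Step 2: declare e=(read f)=48 at depth 0
Step 3: enter scope (depth=1)
Step 4: declare d=(read f)=48 at depth 1
Step 5: declare c=(read e)=48 at depth 1
Step 6: declare f=(read e)=48 at depth 1
Visible at query point: c=48 d=48 e=48 f=48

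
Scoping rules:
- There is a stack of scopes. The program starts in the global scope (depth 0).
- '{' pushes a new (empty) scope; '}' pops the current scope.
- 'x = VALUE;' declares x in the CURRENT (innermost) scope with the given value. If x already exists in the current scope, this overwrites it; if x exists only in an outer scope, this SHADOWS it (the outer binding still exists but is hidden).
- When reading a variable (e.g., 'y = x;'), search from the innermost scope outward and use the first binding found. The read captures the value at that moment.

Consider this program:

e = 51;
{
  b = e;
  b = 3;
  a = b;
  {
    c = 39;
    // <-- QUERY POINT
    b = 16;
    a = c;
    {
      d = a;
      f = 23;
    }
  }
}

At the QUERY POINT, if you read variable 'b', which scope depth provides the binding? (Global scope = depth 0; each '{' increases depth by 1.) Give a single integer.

Step 1: declare e=51 at depth 0
Step 2: enter scope (depth=1)
Step 3: declare b=(read e)=51 at depth 1
Step 4: declare b=3 at depth 1
Step 5: declare a=(read b)=3 at depth 1
Step 6: enter scope (depth=2)
Step 7: declare c=39 at depth 2
Visible at query point: a=3 b=3 c=39 e=51

Answer: 1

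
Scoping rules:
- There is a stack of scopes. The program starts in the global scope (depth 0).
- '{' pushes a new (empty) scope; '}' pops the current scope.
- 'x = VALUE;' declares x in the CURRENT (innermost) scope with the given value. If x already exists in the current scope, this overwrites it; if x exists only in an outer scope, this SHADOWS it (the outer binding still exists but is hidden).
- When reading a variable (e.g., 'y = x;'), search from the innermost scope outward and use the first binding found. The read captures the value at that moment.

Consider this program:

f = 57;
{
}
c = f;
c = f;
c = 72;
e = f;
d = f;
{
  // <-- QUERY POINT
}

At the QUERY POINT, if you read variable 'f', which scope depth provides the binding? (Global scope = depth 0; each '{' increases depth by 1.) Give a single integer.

Step 1: declare f=57 at depth 0
Step 2: enter scope (depth=1)
Step 3: exit scope (depth=0)
Step 4: declare c=(read f)=57 at depth 0
Step 5: declare c=(read f)=57 at depth 0
Step 6: declare c=72 at depth 0
Step 7: declare e=(read f)=57 at depth 0
Step 8: declare d=(read f)=57 at depth 0
Step 9: enter scope (depth=1)
Visible at query point: c=72 d=57 e=57 f=57

Answer: 0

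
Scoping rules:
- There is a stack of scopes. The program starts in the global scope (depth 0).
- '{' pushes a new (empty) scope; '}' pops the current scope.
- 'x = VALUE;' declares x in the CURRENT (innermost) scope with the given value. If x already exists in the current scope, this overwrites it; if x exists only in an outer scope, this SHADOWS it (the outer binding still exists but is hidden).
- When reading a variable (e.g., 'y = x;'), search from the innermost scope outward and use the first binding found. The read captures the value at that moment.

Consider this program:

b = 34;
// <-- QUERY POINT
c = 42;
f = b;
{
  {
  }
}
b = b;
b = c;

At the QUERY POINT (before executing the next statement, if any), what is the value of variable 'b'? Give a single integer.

Step 1: declare b=34 at depth 0
Visible at query point: b=34

Answer: 34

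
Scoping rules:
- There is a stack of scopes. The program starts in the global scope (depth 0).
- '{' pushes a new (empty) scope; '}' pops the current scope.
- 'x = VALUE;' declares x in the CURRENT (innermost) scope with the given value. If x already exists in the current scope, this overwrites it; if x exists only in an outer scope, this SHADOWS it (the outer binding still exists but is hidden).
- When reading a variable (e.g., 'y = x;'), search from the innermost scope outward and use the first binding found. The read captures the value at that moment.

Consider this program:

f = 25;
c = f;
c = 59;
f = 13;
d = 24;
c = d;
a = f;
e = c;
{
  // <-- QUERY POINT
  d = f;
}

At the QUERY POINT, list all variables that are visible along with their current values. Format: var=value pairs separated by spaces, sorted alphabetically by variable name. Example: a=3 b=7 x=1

Answer: a=13 c=24 d=24 e=24 f=13

Derivation:
Step 1: declare f=25 at depth 0
Step 2: declare c=(read f)=25 at depth 0
Step 3: declare c=59 at depth 0
Step 4: declare f=13 at depth 0
Step 5: declare d=24 at depth 0
Step 6: declare c=(read d)=24 at depth 0
Step 7: declare a=(read f)=13 at depth 0
Step 8: declare e=(read c)=24 at depth 0
Step 9: enter scope (depth=1)
Visible at query point: a=13 c=24 d=24 e=24 f=13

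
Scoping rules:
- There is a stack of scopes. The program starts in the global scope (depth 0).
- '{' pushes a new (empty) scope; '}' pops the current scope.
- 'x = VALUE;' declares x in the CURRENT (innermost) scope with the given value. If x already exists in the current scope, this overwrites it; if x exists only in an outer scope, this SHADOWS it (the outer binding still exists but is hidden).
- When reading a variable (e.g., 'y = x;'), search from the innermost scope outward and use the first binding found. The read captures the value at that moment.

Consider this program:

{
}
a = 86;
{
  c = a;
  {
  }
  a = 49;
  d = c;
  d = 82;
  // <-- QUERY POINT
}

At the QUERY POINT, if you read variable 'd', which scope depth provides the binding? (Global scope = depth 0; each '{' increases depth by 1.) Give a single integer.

Step 1: enter scope (depth=1)
Step 2: exit scope (depth=0)
Step 3: declare a=86 at depth 0
Step 4: enter scope (depth=1)
Step 5: declare c=(read a)=86 at depth 1
Step 6: enter scope (depth=2)
Step 7: exit scope (depth=1)
Step 8: declare a=49 at depth 1
Step 9: declare d=(read c)=86 at depth 1
Step 10: declare d=82 at depth 1
Visible at query point: a=49 c=86 d=82

Answer: 1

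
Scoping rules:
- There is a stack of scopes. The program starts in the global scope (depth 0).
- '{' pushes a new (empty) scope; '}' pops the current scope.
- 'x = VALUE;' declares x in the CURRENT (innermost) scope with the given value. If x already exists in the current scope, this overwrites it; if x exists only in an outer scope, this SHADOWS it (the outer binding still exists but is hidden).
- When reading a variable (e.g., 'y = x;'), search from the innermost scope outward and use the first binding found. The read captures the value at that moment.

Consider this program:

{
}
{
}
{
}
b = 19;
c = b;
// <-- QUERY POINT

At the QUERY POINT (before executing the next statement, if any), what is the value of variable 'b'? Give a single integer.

Step 1: enter scope (depth=1)
Step 2: exit scope (depth=0)
Step 3: enter scope (depth=1)
Step 4: exit scope (depth=0)
Step 5: enter scope (depth=1)
Step 6: exit scope (depth=0)
Step 7: declare b=19 at depth 0
Step 8: declare c=(read b)=19 at depth 0
Visible at query point: b=19 c=19

Answer: 19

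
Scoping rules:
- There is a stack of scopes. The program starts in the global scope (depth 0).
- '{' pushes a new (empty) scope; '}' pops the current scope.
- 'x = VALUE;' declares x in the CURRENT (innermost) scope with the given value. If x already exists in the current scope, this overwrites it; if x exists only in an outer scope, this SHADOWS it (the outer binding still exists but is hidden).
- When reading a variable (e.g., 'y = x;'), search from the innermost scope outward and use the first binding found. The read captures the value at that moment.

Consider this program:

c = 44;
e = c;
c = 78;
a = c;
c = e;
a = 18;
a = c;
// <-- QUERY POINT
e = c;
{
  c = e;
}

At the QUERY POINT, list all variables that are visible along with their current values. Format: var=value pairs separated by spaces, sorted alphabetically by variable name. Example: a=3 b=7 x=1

Answer: a=44 c=44 e=44

Derivation:
Step 1: declare c=44 at depth 0
Step 2: declare e=(read c)=44 at depth 0
Step 3: declare c=78 at depth 0
Step 4: declare a=(read c)=78 at depth 0
Step 5: declare c=(read e)=44 at depth 0
Step 6: declare a=18 at depth 0
Step 7: declare a=(read c)=44 at depth 0
Visible at query point: a=44 c=44 e=44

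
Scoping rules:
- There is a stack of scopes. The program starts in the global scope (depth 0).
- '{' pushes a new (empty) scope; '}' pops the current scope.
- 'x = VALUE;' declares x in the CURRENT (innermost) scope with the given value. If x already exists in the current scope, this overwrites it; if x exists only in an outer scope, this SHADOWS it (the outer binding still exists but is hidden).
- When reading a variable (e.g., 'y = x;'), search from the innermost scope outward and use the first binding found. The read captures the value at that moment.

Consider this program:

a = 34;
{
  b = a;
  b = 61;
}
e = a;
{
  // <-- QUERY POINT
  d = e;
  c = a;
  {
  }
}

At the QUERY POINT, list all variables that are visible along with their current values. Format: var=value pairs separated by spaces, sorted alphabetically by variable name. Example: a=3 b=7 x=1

Step 1: declare a=34 at depth 0
Step 2: enter scope (depth=1)
Step 3: declare b=(read a)=34 at depth 1
Step 4: declare b=61 at depth 1
Step 5: exit scope (depth=0)
Step 6: declare e=(read a)=34 at depth 0
Step 7: enter scope (depth=1)
Visible at query point: a=34 e=34

Answer: a=34 e=34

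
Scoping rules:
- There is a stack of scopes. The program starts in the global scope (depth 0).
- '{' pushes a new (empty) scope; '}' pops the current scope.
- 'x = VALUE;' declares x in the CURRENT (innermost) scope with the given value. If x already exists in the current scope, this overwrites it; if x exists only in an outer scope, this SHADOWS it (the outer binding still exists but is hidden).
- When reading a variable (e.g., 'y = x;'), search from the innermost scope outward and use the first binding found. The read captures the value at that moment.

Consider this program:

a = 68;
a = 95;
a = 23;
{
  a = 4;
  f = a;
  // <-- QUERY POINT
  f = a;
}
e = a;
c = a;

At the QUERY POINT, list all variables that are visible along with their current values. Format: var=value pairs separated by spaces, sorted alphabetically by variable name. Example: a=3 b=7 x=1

Step 1: declare a=68 at depth 0
Step 2: declare a=95 at depth 0
Step 3: declare a=23 at depth 0
Step 4: enter scope (depth=1)
Step 5: declare a=4 at depth 1
Step 6: declare f=(read a)=4 at depth 1
Visible at query point: a=4 f=4

Answer: a=4 f=4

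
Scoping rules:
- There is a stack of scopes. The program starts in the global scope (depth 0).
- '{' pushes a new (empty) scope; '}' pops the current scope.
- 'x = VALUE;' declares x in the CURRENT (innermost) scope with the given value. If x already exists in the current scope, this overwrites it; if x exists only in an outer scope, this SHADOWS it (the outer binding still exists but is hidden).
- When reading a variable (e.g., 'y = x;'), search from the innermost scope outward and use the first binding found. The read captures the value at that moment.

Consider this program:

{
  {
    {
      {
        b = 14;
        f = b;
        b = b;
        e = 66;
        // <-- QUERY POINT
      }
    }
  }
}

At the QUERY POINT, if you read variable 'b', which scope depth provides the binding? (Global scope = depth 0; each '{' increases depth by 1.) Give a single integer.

Step 1: enter scope (depth=1)
Step 2: enter scope (depth=2)
Step 3: enter scope (depth=3)
Step 4: enter scope (depth=4)
Step 5: declare b=14 at depth 4
Step 6: declare f=(read b)=14 at depth 4
Step 7: declare b=(read b)=14 at depth 4
Step 8: declare e=66 at depth 4
Visible at query point: b=14 e=66 f=14

Answer: 4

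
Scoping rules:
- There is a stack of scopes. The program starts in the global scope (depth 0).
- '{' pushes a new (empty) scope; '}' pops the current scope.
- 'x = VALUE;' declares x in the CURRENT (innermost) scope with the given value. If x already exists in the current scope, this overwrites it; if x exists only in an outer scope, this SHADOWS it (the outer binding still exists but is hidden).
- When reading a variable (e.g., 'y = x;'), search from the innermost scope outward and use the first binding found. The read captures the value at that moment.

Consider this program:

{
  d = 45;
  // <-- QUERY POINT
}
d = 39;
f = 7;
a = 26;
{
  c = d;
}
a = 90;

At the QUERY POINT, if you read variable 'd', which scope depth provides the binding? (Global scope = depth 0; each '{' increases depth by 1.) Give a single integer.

Answer: 1

Derivation:
Step 1: enter scope (depth=1)
Step 2: declare d=45 at depth 1
Visible at query point: d=45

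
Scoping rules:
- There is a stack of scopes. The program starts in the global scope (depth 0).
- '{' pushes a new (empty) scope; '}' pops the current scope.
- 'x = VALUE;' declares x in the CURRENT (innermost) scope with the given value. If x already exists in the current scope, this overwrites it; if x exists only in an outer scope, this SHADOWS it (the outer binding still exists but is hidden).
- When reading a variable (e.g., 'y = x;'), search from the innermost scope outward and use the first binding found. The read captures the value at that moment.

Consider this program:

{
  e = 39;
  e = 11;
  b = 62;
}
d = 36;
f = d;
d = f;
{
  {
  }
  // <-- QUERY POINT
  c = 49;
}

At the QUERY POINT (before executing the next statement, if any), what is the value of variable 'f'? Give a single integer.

Step 1: enter scope (depth=1)
Step 2: declare e=39 at depth 1
Step 3: declare e=11 at depth 1
Step 4: declare b=62 at depth 1
Step 5: exit scope (depth=0)
Step 6: declare d=36 at depth 0
Step 7: declare f=(read d)=36 at depth 0
Step 8: declare d=(read f)=36 at depth 0
Step 9: enter scope (depth=1)
Step 10: enter scope (depth=2)
Step 11: exit scope (depth=1)
Visible at query point: d=36 f=36

Answer: 36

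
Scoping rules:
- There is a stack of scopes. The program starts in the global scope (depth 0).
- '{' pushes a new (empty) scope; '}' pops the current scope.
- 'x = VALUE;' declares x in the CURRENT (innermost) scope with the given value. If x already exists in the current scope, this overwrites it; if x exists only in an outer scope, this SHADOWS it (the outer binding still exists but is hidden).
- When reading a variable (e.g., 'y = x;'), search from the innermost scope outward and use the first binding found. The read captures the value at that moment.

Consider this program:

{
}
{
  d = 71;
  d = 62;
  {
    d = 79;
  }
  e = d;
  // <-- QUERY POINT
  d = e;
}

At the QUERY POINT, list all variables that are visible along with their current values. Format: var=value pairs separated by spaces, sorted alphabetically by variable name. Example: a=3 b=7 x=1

Answer: d=62 e=62

Derivation:
Step 1: enter scope (depth=1)
Step 2: exit scope (depth=0)
Step 3: enter scope (depth=1)
Step 4: declare d=71 at depth 1
Step 5: declare d=62 at depth 1
Step 6: enter scope (depth=2)
Step 7: declare d=79 at depth 2
Step 8: exit scope (depth=1)
Step 9: declare e=(read d)=62 at depth 1
Visible at query point: d=62 e=62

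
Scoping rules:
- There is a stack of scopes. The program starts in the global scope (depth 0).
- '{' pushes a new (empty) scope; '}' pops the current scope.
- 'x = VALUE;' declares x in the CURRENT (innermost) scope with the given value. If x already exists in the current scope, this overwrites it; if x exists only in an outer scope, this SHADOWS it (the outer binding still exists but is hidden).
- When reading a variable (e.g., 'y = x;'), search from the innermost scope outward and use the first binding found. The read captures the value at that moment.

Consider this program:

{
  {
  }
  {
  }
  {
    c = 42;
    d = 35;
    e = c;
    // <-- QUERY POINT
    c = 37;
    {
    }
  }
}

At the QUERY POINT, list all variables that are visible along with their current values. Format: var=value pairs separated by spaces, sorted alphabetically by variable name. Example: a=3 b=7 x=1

Answer: c=42 d=35 e=42

Derivation:
Step 1: enter scope (depth=1)
Step 2: enter scope (depth=2)
Step 3: exit scope (depth=1)
Step 4: enter scope (depth=2)
Step 5: exit scope (depth=1)
Step 6: enter scope (depth=2)
Step 7: declare c=42 at depth 2
Step 8: declare d=35 at depth 2
Step 9: declare e=(read c)=42 at depth 2
Visible at query point: c=42 d=35 e=42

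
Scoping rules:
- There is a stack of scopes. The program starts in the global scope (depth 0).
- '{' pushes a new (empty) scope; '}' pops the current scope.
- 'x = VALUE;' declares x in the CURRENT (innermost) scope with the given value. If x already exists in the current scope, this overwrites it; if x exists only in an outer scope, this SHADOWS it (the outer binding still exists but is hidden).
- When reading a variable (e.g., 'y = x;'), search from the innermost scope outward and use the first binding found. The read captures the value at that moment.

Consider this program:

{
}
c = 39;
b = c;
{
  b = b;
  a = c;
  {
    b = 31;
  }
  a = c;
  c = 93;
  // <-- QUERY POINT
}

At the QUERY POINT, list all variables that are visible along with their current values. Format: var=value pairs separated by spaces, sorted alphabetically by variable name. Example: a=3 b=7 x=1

Answer: a=39 b=39 c=93

Derivation:
Step 1: enter scope (depth=1)
Step 2: exit scope (depth=0)
Step 3: declare c=39 at depth 0
Step 4: declare b=(read c)=39 at depth 0
Step 5: enter scope (depth=1)
Step 6: declare b=(read b)=39 at depth 1
Step 7: declare a=(read c)=39 at depth 1
Step 8: enter scope (depth=2)
Step 9: declare b=31 at depth 2
Step 10: exit scope (depth=1)
Step 11: declare a=(read c)=39 at depth 1
Step 12: declare c=93 at depth 1
Visible at query point: a=39 b=39 c=93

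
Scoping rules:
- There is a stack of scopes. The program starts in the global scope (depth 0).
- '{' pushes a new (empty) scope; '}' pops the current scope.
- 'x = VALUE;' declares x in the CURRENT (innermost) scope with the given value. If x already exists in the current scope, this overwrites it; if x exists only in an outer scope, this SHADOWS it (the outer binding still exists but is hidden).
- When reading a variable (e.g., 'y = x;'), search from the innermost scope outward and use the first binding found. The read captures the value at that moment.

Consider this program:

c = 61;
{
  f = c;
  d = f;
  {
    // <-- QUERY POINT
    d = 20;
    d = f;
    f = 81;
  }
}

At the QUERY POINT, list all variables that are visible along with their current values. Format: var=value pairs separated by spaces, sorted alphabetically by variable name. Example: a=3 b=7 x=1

Answer: c=61 d=61 f=61

Derivation:
Step 1: declare c=61 at depth 0
Step 2: enter scope (depth=1)
Step 3: declare f=(read c)=61 at depth 1
Step 4: declare d=(read f)=61 at depth 1
Step 5: enter scope (depth=2)
Visible at query point: c=61 d=61 f=61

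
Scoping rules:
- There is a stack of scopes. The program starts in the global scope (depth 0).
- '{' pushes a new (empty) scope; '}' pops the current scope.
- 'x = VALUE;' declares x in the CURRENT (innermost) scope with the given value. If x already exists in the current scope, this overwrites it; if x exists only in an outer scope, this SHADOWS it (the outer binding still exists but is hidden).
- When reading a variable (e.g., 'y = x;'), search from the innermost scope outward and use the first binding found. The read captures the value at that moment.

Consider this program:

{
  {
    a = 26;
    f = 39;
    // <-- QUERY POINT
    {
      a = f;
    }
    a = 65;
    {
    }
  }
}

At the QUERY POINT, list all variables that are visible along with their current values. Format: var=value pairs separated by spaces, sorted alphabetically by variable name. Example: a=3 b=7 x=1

Answer: a=26 f=39

Derivation:
Step 1: enter scope (depth=1)
Step 2: enter scope (depth=2)
Step 3: declare a=26 at depth 2
Step 4: declare f=39 at depth 2
Visible at query point: a=26 f=39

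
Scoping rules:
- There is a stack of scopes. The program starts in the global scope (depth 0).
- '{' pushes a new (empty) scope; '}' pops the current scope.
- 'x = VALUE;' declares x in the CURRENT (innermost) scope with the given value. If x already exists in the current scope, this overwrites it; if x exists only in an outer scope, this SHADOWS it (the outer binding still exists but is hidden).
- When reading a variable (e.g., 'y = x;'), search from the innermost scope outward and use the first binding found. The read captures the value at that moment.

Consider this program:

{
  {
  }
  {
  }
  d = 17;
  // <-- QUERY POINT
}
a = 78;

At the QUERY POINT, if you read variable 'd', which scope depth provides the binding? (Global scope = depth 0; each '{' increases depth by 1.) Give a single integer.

Step 1: enter scope (depth=1)
Step 2: enter scope (depth=2)
Step 3: exit scope (depth=1)
Step 4: enter scope (depth=2)
Step 5: exit scope (depth=1)
Step 6: declare d=17 at depth 1
Visible at query point: d=17

Answer: 1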